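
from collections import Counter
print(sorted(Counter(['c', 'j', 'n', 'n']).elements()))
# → ['c', 'j', 'n', 'n']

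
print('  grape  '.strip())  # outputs grape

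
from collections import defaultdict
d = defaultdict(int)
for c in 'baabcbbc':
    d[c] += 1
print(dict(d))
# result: {'b': 4, 'a': 2, 'c': 2}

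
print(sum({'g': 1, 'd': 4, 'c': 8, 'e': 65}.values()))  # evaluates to 78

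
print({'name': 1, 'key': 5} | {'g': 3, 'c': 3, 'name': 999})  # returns {'name': 999, 'key': 5, 'g': 3, 'c': 3}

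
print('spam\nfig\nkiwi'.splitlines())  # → ['spam', 'fig', 'kiwi']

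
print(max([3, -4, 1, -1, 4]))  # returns 4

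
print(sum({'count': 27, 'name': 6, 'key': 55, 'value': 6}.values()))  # 94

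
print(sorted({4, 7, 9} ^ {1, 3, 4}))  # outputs [1, 3, 7, 9]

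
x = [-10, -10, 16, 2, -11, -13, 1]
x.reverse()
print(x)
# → [1, -13, -11, 2, 16, -10, -10]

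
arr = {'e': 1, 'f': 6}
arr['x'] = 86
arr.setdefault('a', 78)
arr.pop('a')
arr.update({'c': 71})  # {'e': 1, 'f': 6, 'x': 86, 'c': 71}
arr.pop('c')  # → 71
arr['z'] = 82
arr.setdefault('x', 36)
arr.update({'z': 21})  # {'e': 1, 'f': 6, 'x': 86, 'z': 21}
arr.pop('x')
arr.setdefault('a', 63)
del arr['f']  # {'e': 1, 'z': 21, 'a': 63}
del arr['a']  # {'e': 1, 'z': 21}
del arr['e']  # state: {'z': 21}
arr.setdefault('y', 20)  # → 20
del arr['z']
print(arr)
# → {'y': 20}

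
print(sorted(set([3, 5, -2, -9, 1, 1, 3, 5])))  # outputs [-9, -2, 1, 3, 5]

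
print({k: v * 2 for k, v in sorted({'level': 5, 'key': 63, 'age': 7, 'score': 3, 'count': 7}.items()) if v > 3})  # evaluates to {'age': 14, 'count': 14, 'key': 126, 'level': 10}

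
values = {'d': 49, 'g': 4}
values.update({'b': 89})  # {'d': 49, 'g': 4, 'b': 89}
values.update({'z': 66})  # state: {'d': 49, 'g': 4, 'b': 89, 'z': 66}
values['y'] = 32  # {'d': 49, 'g': 4, 'b': 89, 'z': 66, 'y': 32}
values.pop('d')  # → 49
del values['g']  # {'b': 89, 'z': 66, 'y': 32}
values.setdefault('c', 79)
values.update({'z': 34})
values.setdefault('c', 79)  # 79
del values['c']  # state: {'b': 89, 'z': 34, 'y': 32}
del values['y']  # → {'b': 89, 'z': 34}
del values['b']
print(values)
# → {'z': 34}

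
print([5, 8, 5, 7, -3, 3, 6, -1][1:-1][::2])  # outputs [8, 7, 3]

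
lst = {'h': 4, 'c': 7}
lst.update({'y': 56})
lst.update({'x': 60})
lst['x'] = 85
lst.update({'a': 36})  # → {'h': 4, 'c': 7, 'y': 56, 'x': 85, 'a': 36}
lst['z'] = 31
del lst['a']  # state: {'h': 4, 'c': 7, 'y': 56, 'x': 85, 'z': 31}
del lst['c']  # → {'h': 4, 'y': 56, 'x': 85, 'z': 31}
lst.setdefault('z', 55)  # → 31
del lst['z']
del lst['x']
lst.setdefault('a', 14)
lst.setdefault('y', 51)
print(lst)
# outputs {'h': 4, 'y': 56, 'a': 14}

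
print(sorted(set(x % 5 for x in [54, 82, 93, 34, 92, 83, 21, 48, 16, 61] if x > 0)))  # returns [1, 2, 3, 4]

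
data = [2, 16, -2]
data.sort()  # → [-2, 2, 16]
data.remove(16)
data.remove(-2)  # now [2]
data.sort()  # [2]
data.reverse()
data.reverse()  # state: [2]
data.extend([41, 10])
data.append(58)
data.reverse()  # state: [58, 10, 41, 2]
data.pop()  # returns 2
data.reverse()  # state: [41, 10, 58]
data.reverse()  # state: [58, 10, 41]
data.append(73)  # [58, 10, 41, 73]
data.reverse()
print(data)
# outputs [73, 41, 10, 58]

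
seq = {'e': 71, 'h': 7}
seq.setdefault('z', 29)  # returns 29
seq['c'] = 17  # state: {'e': 71, 'h': 7, 'z': 29, 'c': 17}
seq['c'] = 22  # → {'e': 71, 'h': 7, 'z': 29, 'c': 22}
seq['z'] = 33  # {'e': 71, 'h': 7, 'z': 33, 'c': 22}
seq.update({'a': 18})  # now {'e': 71, 'h': 7, 'z': 33, 'c': 22, 'a': 18}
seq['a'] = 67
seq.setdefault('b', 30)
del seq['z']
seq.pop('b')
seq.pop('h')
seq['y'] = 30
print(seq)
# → {'e': 71, 'c': 22, 'a': 67, 'y': 30}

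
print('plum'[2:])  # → um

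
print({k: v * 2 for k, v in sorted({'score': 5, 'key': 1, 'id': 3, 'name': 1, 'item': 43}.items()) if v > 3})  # {'item': 86, 'score': 10}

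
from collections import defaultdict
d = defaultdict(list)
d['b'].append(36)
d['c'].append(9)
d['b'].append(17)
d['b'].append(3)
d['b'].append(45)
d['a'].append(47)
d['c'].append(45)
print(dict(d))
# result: {'b': [36, 17, 3, 45], 'c': [9, 45], 'a': [47]}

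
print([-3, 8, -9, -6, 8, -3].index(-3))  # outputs 0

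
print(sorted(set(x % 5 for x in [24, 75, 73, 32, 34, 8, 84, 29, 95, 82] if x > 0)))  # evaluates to [0, 2, 3, 4]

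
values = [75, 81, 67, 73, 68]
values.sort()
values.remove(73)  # [67, 68, 75, 81]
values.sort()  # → [67, 68, 75, 81]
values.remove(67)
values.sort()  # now [68, 75, 81]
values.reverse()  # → [81, 75, 68]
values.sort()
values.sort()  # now [68, 75, 81]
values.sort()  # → [68, 75, 81]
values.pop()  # 81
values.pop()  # 75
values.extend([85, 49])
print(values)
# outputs [68, 85, 49]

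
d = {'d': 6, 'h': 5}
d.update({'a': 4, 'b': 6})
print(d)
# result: {'d': 6, 'h': 5, 'a': 4, 'b': 6}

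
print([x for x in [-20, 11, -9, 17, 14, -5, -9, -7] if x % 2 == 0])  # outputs [-20, 14]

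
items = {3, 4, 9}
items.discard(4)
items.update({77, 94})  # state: {3, 9, 77, 94}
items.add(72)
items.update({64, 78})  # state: {3, 9, 64, 72, 77, 78, 94}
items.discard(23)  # {3, 9, 64, 72, 77, 78, 94}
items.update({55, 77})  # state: {3, 9, 55, 64, 72, 77, 78, 94}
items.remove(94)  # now {3, 9, 55, 64, 72, 77, 78}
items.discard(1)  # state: {3, 9, 55, 64, 72, 77, 78}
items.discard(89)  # {3, 9, 55, 64, 72, 77, 78}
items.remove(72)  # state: {3, 9, 55, 64, 77, 78}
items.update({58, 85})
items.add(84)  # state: {3, 9, 55, 58, 64, 77, 78, 84, 85}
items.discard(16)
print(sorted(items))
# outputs [3, 9, 55, 58, 64, 77, 78, 84, 85]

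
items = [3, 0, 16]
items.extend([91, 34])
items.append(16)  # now [3, 0, 16, 91, 34, 16]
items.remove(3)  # [0, 16, 91, 34, 16]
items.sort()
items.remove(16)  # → [0, 16, 34, 91]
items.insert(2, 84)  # [0, 16, 84, 34, 91]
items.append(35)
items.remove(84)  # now [0, 16, 34, 91, 35]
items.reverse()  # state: [35, 91, 34, 16, 0]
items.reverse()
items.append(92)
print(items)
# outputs [0, 16, 34, 91, 35, 92]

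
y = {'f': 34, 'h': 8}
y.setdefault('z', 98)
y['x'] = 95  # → {'f': 34, 'h': 8, 'z': 98, 'x': 95}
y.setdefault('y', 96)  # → 96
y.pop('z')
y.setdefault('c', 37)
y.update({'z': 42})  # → {'f': 34, 'h': 8, 'x': 95, 'y': 96, 'c': 37, 'z': 42}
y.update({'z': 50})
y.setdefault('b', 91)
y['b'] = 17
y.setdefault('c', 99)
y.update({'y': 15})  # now {'f': 34, 'h': 8, 'x': 95, 'y': 15, 'c': 37, 'z': 50, 'b': 17}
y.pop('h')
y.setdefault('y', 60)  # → 15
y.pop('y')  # 15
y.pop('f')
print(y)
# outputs {'x': 95, 'c': 37, 'z': 50, 'b': 17}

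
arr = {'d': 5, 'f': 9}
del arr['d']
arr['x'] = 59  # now {'f': 9, 'x': 59}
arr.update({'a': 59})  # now {'f': 9, 'x': 59, 'a': 59}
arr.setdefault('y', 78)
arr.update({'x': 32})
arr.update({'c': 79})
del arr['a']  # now {'f': 9, 'x': 32, 'y': 78, 'c': 79}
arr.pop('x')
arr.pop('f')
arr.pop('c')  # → 79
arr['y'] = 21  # {'y': 21}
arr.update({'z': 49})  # {'y': 21, 'z': 49}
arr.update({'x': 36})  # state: {'y': 21, 'z': 49, 'x': 36}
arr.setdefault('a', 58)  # 58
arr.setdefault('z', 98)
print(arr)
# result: {'y': 21, 'z': 49, 'x': 36, 'a': 58}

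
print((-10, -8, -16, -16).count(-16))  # 2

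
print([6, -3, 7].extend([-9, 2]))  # None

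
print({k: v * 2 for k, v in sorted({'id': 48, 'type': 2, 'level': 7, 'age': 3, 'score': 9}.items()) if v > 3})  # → {'id': 96, 'level': 14, 'score': 18}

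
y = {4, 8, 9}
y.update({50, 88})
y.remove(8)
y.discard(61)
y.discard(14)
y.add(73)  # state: {4, 9, 50, 73, 88}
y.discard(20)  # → {4, 9, 50, 73, 88}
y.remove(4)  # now {9, 50, 73, 88}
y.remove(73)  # {9, 50, 88}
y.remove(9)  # {50, 88}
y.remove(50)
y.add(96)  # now {88, 96}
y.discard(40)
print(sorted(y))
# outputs [88, 96]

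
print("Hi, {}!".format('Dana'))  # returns Hi, Dana!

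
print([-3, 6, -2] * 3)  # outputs [-3, 6, -2, -3, 6, -2, -3, 6, -2]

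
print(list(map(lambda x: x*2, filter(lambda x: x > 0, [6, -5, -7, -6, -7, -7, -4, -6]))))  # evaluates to [12]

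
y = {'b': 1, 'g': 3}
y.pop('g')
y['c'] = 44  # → {'b': 1, 'c': 44}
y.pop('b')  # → 1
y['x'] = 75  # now {'c': 44, 'x': 75}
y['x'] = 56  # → {'c': 44, 'x': 56}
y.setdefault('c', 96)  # 44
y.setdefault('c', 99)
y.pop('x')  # 56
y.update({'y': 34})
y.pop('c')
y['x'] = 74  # {'y': 34, 'x': 74}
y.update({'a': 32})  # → {'y': 34, 'x': 74, 'a': 32}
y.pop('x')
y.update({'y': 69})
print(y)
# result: {'y': 69, 'a': 32}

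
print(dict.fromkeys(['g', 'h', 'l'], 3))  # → {'g': 3, 'h': 3, 'l': 3}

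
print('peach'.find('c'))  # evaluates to 3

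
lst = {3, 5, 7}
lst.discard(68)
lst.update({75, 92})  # {3, 5, 7, 75, 92}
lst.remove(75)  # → {3, 5, 7, 92}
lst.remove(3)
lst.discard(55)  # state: {5, 7, 92}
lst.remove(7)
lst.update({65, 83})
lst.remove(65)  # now {5, 83, 92}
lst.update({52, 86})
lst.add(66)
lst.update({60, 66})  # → {5, 52, 60, 66, 83, 86, 92}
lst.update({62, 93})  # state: {5, 52, 60, 62, 66, 83, 86, 92, 93}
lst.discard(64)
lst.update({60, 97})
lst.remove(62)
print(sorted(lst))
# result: [5, 52, 60, 66, 83, 86, 92, 93, 97]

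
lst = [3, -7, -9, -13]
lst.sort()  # [-13, -9, -7, 3]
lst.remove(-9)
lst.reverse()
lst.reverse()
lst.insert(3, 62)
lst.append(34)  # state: [-13, -7, 3, 62, 34]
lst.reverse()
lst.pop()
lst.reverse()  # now [-7, 3, 62, 34]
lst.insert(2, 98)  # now [-7, 3, 98, 62, 34]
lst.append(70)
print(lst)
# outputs [-7, 3, 98, 62, 34, 70]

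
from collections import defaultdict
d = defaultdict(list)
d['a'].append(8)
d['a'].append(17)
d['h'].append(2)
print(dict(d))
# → {'a': [8, 17], 'h': [2]}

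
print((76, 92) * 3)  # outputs (76, 92, 76, 92, 76, 92)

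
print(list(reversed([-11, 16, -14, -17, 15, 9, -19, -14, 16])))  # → [16, -14, -19, 9, 15, -17, -14, 16, -11]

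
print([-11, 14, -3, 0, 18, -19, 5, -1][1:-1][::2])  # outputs [14, 0, -19]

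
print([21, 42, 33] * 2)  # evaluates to [21, 42, 33, 21, 42, 33]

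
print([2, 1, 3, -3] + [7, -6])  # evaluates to [2, 1, 3, -3, 7, -6]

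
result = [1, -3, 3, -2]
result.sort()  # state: [-3, -2, 1, 3]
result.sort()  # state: [-3, -2, 1, 3]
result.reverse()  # [3, 1, -2, -3]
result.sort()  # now [-3, -2, 1, 3]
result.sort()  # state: [-3, -2, 1, 3]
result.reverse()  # [3, 1, -2, -3]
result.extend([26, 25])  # [3, 1, -2, -3, 26, 25]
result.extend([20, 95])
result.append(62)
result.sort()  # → [-3, -2, 1, 3, 20, 25, 26, 62, 95]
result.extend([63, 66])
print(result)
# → [-3, -2, 1, 3, 20, 25, 26, 62, 95, 63, 66]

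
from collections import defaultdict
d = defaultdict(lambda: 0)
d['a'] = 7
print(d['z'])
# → 0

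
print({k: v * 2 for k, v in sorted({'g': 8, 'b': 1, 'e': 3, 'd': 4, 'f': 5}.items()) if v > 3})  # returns {'d': 8, 'f': 10, 'g': 16}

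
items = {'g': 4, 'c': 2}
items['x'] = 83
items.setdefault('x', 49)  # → 83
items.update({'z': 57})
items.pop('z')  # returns 57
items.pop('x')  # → 83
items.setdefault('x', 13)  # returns 13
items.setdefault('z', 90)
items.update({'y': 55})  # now {'g': 4, 'c': 2, 'x': 13, 'z': 90, 'y': 55}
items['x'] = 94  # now {'g': 4, 'c': 2, 'x': 94, 'z': 90, 'y': 55}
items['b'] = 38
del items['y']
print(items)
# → {'g': 4, 'c': 2, 'x': 94, 'z': 90, 'b': 38}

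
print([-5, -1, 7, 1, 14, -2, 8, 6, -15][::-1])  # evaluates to [-15, 6, 8, -2, 14, 1, 7, -1, -5]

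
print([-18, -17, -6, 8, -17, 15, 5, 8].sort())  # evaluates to None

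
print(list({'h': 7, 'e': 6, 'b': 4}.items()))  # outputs [('h', 7), ('e', 6), ('b', 4)]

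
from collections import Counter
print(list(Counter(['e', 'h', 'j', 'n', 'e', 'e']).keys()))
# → ['e', 'h', 'j', 'n']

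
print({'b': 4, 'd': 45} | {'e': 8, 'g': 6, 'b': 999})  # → {'b': 999, 'd': 45, 'e': 8, 'g': 6}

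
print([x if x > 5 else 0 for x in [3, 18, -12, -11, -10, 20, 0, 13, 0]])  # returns [0, 18, 0, 0, 0, 20, 0, 13, 0]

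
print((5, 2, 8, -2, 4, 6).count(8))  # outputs 1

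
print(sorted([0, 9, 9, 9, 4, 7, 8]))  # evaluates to [0, 4, 7, 8, 9, 9, 9]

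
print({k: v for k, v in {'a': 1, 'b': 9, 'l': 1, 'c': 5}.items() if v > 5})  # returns {'b': 9}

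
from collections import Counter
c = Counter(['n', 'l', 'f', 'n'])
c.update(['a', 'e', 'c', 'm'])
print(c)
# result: Counter({'n': 2, 'l': 1, 'f': 1, 'a': 1, 'e': 1, 'c': 1, 'm': 1})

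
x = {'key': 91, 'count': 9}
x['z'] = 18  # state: {'key': 91, 'count': 9, 'z': 18}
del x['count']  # {'key': 91, 'z': 18}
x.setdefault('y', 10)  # 10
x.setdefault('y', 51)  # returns 10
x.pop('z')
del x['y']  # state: {'key': 91}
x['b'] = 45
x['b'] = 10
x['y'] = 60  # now {'key': 91, 'b': 10, 'y': 60}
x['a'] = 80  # {'key': 91, 'b': 10, 'y': 60, 'a': 80}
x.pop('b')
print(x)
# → {'key': 91, 'y': 60, 'a': 80}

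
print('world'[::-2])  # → drw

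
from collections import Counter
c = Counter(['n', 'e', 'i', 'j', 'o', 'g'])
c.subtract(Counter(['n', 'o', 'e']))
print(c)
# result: Counter({'i': 1, 'j': 1, 'g': 1, 'n': 0, 'e': 0, 'o': 0})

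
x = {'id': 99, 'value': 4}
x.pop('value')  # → 4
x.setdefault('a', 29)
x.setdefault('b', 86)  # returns 86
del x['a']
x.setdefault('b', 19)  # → 86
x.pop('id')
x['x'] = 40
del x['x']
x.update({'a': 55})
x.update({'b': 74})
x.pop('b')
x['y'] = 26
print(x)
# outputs {'a': 55, 'y': 26}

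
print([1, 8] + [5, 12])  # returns [1, 8, 5, 12]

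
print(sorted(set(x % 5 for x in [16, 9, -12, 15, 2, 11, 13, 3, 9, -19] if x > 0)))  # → [0, 1, 2, 3, 4]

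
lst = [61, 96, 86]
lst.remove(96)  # [61, 86]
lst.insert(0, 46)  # [46, 61, 86]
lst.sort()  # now [46, 61, 86]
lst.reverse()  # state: [86, 61, 46]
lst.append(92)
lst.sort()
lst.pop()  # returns 92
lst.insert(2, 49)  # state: [46, 61, 49, 86]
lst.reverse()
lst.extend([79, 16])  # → [86, 49, 61, 46, 79, 16]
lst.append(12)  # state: [86, 49, 61, 46, 79, 16, 12]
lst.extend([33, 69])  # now [86, 49, 61, 46, 79, 16, 12, 33, 69]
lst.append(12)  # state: [86, 49, 61, 46, 79, 16, 12, 33, 69, 12]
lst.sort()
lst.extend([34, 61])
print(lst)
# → [12, 12, 16, 33, 46, 49, 61, 69, 79, 86, 34, 61]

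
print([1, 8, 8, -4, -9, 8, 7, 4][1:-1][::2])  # [8, -4, 8]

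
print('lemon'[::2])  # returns lmn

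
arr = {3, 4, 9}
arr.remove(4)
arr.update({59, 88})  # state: {3, 9, 59, 88}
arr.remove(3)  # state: {9, 59, 88}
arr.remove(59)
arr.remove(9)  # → {88}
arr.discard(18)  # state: {88}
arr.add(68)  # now {68, 88}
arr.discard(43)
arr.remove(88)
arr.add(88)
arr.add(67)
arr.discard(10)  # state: {67, 68, 88}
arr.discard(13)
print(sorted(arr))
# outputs [67, 68, 88]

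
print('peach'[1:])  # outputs each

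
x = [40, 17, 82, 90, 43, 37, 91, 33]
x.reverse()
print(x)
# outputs [33, 91, 37, 43, 90, 82, 17, 40]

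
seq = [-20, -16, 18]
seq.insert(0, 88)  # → [88, -20, -16, 18]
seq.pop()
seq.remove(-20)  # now [88, -16]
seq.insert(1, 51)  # [88, 51, -16]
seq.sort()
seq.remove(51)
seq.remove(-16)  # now [88]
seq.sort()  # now [88]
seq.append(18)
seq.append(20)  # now [88, 18, 20]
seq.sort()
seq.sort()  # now [18, 20, 88]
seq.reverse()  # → [88, 20, 18]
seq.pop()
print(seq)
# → [88, 20]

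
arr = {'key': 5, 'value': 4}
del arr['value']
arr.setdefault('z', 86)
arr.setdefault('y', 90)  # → 90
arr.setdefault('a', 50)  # 50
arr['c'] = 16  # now {'key': 5, 'z': 86, 'y': 90, 'a': 50, 'c': 16}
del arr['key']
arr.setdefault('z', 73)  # 86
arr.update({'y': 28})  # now {'z': 86, 'y': 28, 'a': 50, 'c': 16}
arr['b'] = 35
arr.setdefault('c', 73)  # 16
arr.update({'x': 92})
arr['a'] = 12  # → {'z': 86, 'y': 28, 'a': 12, 'c': 16, 'b': 35, 'x': 92}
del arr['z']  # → {'y': 28, 'a': 12, 'c': 16, 'b': 35, 'x': 92}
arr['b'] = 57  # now {'y': 28, 'a': 12, 'c': 16, 'b': 57, 'x': 92}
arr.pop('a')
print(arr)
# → {'y': 28, 'c': 16, 'b': 57, 'x': 92}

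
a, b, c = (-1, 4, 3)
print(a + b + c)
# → 6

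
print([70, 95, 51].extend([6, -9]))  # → None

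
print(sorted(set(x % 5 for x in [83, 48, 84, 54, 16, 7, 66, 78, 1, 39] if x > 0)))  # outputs [1, 2, 3, 4]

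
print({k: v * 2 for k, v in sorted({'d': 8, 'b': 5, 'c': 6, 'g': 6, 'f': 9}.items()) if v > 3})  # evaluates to {'b': 10, 'c': 12, 'd': 16, 'f': 18, 'g': 12}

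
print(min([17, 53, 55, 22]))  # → 17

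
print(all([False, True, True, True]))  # False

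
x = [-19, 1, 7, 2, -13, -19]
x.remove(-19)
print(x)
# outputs [1, 7, 2, -13, -19]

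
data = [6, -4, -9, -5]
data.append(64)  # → [6, -4, -9, -5, 64]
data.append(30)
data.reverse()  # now [30, 64, -5, -9, -4, 6]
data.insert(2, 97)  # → [30, 64, 97, -5, -9, -4, 6]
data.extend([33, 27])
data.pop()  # 27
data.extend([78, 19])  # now [30, 64, 97, -5, -9, -4, 6, 33, 78, 19]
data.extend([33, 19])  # [30, 64, 97, -5, -9, -4, 6, 33, 78, 19, 33, 19]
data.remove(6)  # [30, 64, 97, -5, -9, -4, 33, 78, 19, 33, 19]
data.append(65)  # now [30, 64, 97, -5, -9, -4, 33, 78, 19, 33, 19, 65]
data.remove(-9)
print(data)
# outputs [30, 64, 97, -5, -4, 33, 78, 19, 33, 19, 65]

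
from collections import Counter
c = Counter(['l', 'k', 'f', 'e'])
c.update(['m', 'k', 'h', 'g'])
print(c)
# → Counter({'k': 2, 'l': 1, 'f': 1, 'e': 1, 'm': 1, 'h': 1, 'g': 1})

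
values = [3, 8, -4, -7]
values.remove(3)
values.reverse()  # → [-7, -4, 8]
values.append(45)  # [-7, -4, 8, 45]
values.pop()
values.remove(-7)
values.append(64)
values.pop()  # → 64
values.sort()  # [-4, 8]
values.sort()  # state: [-4, 8]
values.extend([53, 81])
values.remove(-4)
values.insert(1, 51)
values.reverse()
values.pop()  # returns 8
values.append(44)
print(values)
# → [81, 53, 51, 44]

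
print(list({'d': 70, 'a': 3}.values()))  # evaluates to [70, 3]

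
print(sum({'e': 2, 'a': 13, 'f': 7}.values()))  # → 22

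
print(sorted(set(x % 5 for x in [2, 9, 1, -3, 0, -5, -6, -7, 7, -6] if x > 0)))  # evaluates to [1, 2, 4]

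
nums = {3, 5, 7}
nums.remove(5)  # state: {3, 7}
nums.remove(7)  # {3}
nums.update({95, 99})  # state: {3, 95, 99}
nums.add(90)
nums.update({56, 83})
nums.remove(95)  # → {3, 56, 83, 90, 99}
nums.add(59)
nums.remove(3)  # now {56, 59, 83, 90, 99}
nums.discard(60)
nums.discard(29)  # {56, 59, 83, 90, 99}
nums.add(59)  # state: {56, 59, 83, 90, 99}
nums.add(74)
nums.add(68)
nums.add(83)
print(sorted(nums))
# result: [56, 59, 68, 74, 83, 90, 99]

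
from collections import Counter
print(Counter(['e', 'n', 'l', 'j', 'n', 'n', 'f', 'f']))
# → Counter({'n': 3, 'f': 2, 'e': 1, 'l': 1, 'j': 1})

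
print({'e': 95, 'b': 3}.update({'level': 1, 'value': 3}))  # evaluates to None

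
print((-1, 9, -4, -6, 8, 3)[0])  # -1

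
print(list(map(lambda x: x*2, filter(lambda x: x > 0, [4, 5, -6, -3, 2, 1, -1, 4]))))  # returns [8, 10, 4, 2, 8]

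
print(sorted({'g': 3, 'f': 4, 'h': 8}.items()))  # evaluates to [('f', 4), ('g', 3), ('h', 8)]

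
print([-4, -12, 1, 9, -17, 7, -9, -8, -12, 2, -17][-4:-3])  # [-8]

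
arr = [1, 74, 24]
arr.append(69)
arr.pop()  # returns 69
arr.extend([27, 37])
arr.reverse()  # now [37, 27, 24, 74, 1]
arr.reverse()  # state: [1, 74, 24, 27, 37]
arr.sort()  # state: [1, 24, 27, 37, 74]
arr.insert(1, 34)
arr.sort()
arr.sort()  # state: [1, 24, 27, 34, 37, 74]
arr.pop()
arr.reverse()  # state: [37, 34, 27, 24, 1]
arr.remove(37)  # [34, 27, 24, 1]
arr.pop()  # 1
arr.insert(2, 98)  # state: [34, 27, 98, 24]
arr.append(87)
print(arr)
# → [34, 27, 98, 24, 87]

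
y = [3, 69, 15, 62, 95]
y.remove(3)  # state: [69, 15, 62, 95]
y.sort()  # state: [15, 62, 69, 95]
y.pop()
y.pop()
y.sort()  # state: [15, 62]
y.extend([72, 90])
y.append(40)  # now [15, 62, 72, 90, 40]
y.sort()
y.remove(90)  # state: [15, 40, 62, 72]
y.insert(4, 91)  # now [15, 40, 62, 72, 91]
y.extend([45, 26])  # [15, 40, 62, 72, 91, 45, 26]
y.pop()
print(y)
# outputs [15, 40, 62, 72, 91, 45]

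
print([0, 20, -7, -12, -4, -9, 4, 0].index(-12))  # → 3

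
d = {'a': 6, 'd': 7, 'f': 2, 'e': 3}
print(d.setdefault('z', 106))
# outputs 106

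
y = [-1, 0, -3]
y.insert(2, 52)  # [-1, 0, 52, -3]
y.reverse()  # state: [-3, 52, 0, -1]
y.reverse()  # [-1, 0, 52, -3]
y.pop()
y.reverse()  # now [52, 0, -1]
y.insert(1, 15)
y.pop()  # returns -1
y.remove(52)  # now [15, 0]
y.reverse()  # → [0, 15]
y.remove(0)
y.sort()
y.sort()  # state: [15]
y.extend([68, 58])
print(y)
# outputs [15, 68, 58]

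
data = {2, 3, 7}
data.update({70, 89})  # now {2, 3, 7, 70, 89}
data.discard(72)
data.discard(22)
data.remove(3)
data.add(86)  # {2, 7, 70, 86, 89}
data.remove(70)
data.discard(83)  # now {2, 7, 86, 89}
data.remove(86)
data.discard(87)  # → {2, 7, 89}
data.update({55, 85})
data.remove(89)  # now {2, 7, 55, 85}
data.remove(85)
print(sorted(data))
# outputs [2, 7, 55]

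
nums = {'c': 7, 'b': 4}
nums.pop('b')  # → 4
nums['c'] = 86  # {'c': 86}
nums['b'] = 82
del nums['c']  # {'b': 82}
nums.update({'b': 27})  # {'b': 27}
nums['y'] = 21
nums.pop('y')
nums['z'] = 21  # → {'b': 27, 'z': 21}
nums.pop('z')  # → 21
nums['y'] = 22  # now {'b': 27, 'y': 22}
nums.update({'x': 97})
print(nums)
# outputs {'b': 27, 'y': 22, 'x': 97}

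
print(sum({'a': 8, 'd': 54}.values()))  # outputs 62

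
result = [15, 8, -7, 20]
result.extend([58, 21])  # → [15, 8, -7, 20, 58, 21]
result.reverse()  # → [21, 58, 20, -7, 8, 15]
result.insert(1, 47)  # [21, 47, 58, 20, -7, 8, 15]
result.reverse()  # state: [15, 8, -7, 20, 58, 47, 21]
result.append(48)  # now [15, 8, -7, 20, 58, 47, 21, 48]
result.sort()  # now [-7, 8, 15, 20, 21, 47, 48, 58]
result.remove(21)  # [-7, 8, 15, 20, 47, 48, 58]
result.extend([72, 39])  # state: [-7, 8, 15, 20, 47, 48, 58, 72, 39]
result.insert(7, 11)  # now [-7, 8, 15, 20, 47, 48, 58, 11, 72, 39]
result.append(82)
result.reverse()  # [82, 39, 72, 11, 58, 48, 47, 20, 15, 8, -7]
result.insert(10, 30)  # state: [82, 39, 72, 11, 58, 48, 47, 20, 15, 8, 30, -7]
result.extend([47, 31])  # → [82, 39, 72, 11, 58, 48, 47, 20, 15, 8, 30, -7, 47, 31]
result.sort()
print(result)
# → [-7, 8, 11, 15, 20, 30, 31, 39, 47, 47, 48, 58, 72, 82]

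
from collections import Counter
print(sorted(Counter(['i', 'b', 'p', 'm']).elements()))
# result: ['b', 'i', 'm', 'p']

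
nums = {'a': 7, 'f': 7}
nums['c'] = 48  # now {'a': 7, 'f': 7, 'c': 48}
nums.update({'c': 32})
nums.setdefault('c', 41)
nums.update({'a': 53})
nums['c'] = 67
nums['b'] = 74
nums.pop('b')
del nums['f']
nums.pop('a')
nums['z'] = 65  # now {'c': 67, 'z': 65}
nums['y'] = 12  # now {'c': 67, 'z': 65, 'y': 12}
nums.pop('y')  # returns 12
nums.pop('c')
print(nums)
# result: {'z': 65}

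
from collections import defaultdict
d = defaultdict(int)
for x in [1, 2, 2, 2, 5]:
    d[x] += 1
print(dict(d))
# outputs {1: 1, 2: 3, 5: 1}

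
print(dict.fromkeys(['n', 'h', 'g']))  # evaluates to {'n': None, 'h': None, 'g': None}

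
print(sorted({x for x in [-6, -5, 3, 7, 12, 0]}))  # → [-6, -5, 0, 3, 7, 12]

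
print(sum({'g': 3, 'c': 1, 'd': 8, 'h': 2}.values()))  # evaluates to 14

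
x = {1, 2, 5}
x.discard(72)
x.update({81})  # {1, 2, 5, 81}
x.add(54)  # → {1, 2, 5, 54, 81}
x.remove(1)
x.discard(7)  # {2, 5, 54, 81}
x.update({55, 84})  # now {2, 5, 54, 55, 81, 84}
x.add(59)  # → {2, 5, 54, 55, 59, 81, 84}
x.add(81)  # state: {2, 5, 54, 55, 59, 81, 84}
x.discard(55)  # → {2, 5, 54, 59, 81, 84}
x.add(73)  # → {2, 5, 54, 59, 73, 81, 84}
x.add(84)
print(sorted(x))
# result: [2, 5, 54, 59, 73, 81, 84]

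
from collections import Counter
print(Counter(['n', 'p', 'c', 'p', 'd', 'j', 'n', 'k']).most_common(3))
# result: [('n', 2), ('p', 2), ('c', 1)]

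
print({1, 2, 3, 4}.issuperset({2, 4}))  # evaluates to True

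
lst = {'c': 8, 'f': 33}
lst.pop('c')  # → 8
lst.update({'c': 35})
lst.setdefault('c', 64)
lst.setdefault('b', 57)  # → 57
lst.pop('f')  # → 33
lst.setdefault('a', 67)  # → 67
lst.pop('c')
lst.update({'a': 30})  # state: {'b': 57, 'a': 30}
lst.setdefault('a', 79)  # 30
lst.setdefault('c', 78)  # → 78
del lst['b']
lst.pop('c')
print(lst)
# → {'a': 30}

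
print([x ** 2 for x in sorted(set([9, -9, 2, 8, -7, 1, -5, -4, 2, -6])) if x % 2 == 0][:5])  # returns [36, 16, 4, 64]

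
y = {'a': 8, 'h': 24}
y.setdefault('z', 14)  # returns 14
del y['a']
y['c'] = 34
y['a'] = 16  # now {'h': 24, 'z': 14, 'c': 34, 'a': 16}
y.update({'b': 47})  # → {'h': 24, 'z': 14, 'c': 34, 'a': 16, 'b': 47}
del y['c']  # {'h': 24, 'z': 14, 'a': 16, 'b': 47}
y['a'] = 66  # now {'h': 24, 'z': 14, 'a': 66, 'b': 47}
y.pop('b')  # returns 47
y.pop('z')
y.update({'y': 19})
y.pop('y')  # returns 19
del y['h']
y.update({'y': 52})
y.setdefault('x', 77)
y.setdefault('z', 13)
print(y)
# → {'a': 66, 'y': 52, 'x': 77, 'z': 13}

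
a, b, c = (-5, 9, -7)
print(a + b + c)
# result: -3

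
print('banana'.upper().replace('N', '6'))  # BA6A6A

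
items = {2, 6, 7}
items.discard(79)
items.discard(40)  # {2, 6, 7}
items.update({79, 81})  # {2, 6, 7, 79, 81}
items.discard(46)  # {2, 6, 7, 79, 81}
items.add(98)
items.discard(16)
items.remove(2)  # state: {6, 7, 79, 81, 98}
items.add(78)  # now {6, 7, 78, 79, 81, 98}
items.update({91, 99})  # {6, 7, 78, 79, 81, 91, 98, 99}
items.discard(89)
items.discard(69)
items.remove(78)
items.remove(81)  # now {6, 7, 79, 91, 98, 99}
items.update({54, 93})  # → {6, 7, 54, 79, 91, 93, 98, 99}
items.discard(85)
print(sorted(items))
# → [6, 7, 54, 79, 91, 93, 98, 99]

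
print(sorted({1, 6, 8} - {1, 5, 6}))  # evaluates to [8]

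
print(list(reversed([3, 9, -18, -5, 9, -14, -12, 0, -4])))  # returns [-4, 0, -12, -14, 9, -5, -18, 9, 3]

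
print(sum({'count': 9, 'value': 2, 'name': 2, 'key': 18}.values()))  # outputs 31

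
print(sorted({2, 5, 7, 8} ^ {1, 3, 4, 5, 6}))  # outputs [1, 2, 3, 4, 6, 7, 8]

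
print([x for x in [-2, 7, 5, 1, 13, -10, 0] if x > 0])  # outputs [7, 5, 1, 13]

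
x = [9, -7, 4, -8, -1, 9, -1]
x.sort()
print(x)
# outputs [-8, -7, -1, -1, 4, 9, 9]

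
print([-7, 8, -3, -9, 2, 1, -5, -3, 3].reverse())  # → None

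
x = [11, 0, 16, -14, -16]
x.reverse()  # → [-16, -14, 16, 0, 11]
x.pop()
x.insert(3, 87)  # [-16, -14, 16, 87, 0]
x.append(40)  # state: [-16, -14, 16, 87, 0, 40]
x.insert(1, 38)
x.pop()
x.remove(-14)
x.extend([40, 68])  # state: [-16, 38, 16, 87, 0, 40, 68]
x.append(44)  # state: [-16, 38, 16, 87, 0, 40, 68, 44]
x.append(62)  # [-16, 38, 16, 87, 0, 40, 68, 44, 62]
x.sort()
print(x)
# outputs [-16, 0, 16, 38, 40, 44, 62, 68, 87]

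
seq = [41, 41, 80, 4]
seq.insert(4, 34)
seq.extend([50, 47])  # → [41, 41, 80, 4, 34, 50, 47]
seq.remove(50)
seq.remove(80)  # [41, 41, 4, 34, 47]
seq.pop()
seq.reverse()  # [34, 4, 41, 41]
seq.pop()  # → 41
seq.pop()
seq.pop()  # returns 4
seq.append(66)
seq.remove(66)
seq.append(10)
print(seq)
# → [34, 10]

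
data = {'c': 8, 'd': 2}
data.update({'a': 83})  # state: {'c': 8, 'd': 2, 'a': 83}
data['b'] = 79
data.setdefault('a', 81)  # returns 83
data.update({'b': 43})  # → {'c': 8, 'd': 2, 'a': 83, 'b': 43}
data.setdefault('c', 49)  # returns 8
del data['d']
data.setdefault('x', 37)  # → 37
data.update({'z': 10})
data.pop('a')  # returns 83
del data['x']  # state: {'c': 8, 'b': 43, 'z': 10}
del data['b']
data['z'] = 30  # {'c': 8, 'z': 30}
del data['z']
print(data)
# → {'c': 8}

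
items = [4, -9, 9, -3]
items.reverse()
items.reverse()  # [4, -9, 9, -3]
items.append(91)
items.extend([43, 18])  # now [4, -9, 9, -3, 91, 43, 18]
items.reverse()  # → [18, 43, 91, -3, 9, -9, 4]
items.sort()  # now [-9, -3, 4, 9, 18, 43, 91]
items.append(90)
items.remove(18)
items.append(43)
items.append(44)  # [-9, -3, 4, 9, 43, 91, 90, 43, 44]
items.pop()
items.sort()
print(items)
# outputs [-9, -3, 4, 9, 43, 43, 90, 91]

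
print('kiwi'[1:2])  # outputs i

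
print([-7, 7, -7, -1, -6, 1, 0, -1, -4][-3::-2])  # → [0, -6, -7, -7]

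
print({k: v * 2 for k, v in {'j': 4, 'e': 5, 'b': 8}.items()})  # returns {'j': 8, 'e': 10, 'b': 16}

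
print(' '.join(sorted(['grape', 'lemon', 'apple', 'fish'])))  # apple fish grape lemon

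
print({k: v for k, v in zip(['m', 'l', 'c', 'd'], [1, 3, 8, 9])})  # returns {'m': 1, 'l': 3, 'c': 8, 'd': 9}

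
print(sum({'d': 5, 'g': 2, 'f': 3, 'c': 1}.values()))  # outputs 11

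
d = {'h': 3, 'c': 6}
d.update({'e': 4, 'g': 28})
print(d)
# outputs {'h': 3, 'c': 6, 'e': 4, 'g': 28}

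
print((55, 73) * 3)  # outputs (55, 73, 55, 73, 55, 73)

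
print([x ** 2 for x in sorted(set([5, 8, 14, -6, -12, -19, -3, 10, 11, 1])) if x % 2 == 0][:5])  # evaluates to [144, 36, 64, 100, 196]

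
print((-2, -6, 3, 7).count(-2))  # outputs 1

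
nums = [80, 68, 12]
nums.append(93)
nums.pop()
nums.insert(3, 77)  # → [80, 68, 12, 77]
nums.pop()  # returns 77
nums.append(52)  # [80, 68, 12, 52]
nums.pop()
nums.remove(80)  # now [68, 12]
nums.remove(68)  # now [12]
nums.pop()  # 12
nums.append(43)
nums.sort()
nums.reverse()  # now [43]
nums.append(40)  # [43, 40]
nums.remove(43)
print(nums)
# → [40]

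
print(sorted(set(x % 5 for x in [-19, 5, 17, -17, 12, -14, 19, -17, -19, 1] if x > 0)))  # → [0, 1, 2, 4]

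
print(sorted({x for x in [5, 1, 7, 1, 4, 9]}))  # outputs [1, 4, 5, 7, 9]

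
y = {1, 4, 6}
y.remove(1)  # {4, 6}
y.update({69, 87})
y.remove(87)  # {4, 6, 69}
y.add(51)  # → {4, 6, 51, 69}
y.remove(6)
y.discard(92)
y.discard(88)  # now {4, 51, 69}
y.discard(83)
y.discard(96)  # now {4, 51, 69}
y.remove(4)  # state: {51, 69}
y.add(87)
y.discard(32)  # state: {51, 69, 87}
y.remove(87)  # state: {51, 69}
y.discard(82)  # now {51, 69}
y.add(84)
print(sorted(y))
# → [51, 69, 84]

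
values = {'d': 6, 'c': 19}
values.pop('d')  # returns 6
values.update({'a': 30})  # {'c': 19, 'a': 30}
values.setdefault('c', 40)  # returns 19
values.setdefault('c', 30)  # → 19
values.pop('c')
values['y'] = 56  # {'a': 30, 'y': 56}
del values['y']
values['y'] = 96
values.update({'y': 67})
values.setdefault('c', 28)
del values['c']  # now {'a': 30, 'y': 67}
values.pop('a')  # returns 30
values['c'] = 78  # {'y': 67, 'c': 78}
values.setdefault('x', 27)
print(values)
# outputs {'y': 67, 'c': 78, 'x': 27}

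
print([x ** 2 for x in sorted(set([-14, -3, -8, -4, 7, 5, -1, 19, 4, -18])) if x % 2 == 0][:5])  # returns [324, 196, 64, 16, 16]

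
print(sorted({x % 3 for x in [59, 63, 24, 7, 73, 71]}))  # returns [0, 1, 2]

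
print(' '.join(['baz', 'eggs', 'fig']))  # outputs baz eggs fig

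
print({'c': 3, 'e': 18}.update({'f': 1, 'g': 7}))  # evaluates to None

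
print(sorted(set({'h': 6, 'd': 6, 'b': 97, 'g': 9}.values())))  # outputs [6, 9, 97]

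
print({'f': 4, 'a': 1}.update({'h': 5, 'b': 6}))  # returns None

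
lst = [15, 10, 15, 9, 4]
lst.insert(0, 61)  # [61, 15, 10, 15, 9, 4]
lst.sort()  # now [4, 9, 10, 15, 15, 61]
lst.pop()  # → 61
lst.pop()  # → 15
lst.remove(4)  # [9, 10, 15]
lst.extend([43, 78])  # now [9, 10, 15, 43, 78]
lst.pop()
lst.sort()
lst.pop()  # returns 43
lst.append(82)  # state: [9, 10, 15, 82]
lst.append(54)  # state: [9, 10, 15, 82, 54]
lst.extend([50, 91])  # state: [9, 10, 15, 82, 54, 50, 91]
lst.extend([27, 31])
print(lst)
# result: [9, 10, 15, 82, 54, 50, 91, 27, 31]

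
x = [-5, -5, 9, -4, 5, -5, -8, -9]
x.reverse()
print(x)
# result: [-9, -8, -5, 5, -4, 9, -5, -5]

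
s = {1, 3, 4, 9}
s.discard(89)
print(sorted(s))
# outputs [1, 3, 4, 9]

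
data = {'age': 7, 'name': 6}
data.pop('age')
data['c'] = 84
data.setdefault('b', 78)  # 78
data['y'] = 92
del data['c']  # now {'name': 6, 'b': 78, 'y': 92}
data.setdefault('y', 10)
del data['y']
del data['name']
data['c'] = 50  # {'b': 78, 'c': 50}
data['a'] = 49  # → {'b': 78, 'c': 50, 'a': 49}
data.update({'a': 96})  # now {'b': 78, 'c': 50, 'a': 96}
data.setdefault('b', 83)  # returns 78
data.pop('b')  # 78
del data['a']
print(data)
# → {'c': 50}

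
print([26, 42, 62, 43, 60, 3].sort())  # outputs None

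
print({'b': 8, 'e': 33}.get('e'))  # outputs 33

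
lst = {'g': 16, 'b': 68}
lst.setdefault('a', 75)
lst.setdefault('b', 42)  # 68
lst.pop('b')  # 68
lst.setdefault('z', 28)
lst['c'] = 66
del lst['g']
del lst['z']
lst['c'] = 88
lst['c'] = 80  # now {'a': 75, 'c': 80}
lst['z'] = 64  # {'a': 75, 'c': 80, 'z': 64}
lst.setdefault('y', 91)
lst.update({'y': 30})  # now {'a': 75, 'c': 80, 'z': 64, 'y': 30}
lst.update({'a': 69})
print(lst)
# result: {'a': 69, 'c': 80, 'z': 64, 'y': 30}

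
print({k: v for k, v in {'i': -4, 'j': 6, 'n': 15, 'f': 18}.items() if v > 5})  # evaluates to {'j': 6, 'n': 15, 'f': 18}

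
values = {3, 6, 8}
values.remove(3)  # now {6, 8}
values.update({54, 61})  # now {6, 8, 54, 61}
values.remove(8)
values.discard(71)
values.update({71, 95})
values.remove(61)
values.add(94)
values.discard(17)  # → {6, 54, 71, 94, 95}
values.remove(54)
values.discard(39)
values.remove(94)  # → {6, 71, 95}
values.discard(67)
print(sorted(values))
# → [6, 71, 95]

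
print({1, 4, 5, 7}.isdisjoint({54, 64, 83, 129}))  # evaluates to True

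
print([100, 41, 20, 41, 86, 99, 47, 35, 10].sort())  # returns None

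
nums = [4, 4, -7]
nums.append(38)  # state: [4, 4, -7, 38]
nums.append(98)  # [4, 4, -7, 38, 98]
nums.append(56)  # [4, 4, -7, 38, 98, 56]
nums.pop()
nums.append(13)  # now [4, 4, -7, 38, 98, 13]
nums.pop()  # 13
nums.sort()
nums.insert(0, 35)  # [35, -7, 4, 4, 38, 98]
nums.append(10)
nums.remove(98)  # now [35, -7, 4, 4, 38, 10]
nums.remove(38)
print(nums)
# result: [35, -7, 4, 4, 10]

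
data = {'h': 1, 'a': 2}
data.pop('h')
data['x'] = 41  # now {'a': 2, 'x': 41}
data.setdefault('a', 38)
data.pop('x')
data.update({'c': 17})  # {'a': 2, 'c': 17}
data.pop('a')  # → 2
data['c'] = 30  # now {'c': 30}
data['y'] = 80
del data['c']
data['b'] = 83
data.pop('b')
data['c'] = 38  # {'y': 80, 'c': 38}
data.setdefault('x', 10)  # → 10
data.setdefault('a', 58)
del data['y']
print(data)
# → {'c': 38, 'x': 10, 'a': 58}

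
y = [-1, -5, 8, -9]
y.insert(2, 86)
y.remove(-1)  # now [-5, 86, 8, -9]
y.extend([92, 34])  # [-5, 86, 8, -9, 92, 34]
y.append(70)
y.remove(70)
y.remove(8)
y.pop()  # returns 34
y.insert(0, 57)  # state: [57, -5, 86, -9, 92]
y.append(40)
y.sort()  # [-9, -5, 40, 57, 86, 92]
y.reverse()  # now [92, 86, 57, 40, -5, -9]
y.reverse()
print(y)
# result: [-9, -5, 40, 57, 86, 92]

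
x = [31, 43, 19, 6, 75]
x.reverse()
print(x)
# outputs [75, 6, 19, 43, 31]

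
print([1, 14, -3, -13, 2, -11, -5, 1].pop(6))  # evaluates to -5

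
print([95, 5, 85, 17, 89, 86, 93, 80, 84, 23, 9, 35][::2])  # [95, 85, 89, 93, 84, 9]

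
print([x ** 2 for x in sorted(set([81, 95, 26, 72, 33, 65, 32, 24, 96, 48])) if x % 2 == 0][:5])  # [576, 676, 1024, 2304, 5184]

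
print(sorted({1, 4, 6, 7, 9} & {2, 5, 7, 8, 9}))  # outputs [7, 9]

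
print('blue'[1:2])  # l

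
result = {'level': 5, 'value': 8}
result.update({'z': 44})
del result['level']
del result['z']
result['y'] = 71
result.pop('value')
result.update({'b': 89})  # {'y': 71, 'b': 89}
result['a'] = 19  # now {'y': 71, 'b': 89, 'a': 19}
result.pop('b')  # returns 89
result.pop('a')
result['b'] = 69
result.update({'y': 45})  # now {'y': 45, 'b': 69}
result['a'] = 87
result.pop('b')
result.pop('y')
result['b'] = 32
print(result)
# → {'a': 87, 'b': 32}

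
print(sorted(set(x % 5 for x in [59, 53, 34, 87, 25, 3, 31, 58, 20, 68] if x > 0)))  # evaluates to [0, 1, 2, 3, 4]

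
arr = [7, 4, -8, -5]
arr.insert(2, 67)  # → [7, 4, 67, -8, -5]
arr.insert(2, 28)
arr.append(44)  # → [7, 4, 28, 67, -8, -5, 44]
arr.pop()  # 44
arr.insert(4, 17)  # [7, 4, 28, 67, 17, -8, -5]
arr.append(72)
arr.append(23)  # [7, 4, 28, 67, 17, -8, -5, 72, 23]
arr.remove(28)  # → [7, 4, 67, 17, -8, -5, 72, 23]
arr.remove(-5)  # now [7, 4, 67, 17, -8, 72, 23]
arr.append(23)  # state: [7, 4, 67, 17, -8, 72, 23, 23]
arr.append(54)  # [7, 4, 67, 17, -8, 72, 23, 23, 54]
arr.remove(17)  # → [7, 4, 67, -8, 72, 23, 23, 54]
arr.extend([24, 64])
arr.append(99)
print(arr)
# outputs [7, 4, 67, -8, 72, 23, 23, 54, 24, 64, 99]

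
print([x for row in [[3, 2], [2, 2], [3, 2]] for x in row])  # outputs [3, 2, 2, 2, 3, 2]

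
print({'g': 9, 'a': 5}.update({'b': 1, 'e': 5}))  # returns None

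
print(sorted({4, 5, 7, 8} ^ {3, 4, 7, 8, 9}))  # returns [3, 5, 9]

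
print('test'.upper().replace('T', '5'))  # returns 5ES5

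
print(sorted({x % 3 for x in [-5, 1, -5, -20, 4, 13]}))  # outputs [1]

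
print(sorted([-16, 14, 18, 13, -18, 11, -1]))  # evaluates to [-18, -16, -1, 11, 13, 14, 18]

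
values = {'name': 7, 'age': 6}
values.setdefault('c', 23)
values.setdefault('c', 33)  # 23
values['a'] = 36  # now {'name': 7, 'age': 6, 'c': 23, 'a': 36}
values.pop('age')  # 6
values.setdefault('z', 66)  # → 66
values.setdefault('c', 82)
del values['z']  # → {'name': 7, 'c': 23, 'a': 36}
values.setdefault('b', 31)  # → 31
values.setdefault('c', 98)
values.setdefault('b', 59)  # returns 31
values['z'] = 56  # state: {'name': 7, 'c': 23, 'a': 36, 'b': 31, 'z': 56}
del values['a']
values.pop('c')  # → 23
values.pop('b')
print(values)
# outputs {'name': 7, 'z': 56}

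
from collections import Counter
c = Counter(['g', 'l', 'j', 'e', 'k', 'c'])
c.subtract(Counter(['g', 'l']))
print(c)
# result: Counter({'j': 1, 'e': 1, 'k': 1, 'c': 1, 'g': 0, 'l': 0})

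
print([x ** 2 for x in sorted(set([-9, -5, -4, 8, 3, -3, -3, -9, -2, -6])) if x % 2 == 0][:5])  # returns [36, 16, 4, 64]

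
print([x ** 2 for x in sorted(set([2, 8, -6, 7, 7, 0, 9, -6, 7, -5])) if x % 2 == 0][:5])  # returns [36, 0, 4, 64]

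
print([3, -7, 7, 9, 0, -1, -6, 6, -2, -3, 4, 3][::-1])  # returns [3, 4, -3, -2, 6, -6, -1, 0, 9, 7, -7, 3]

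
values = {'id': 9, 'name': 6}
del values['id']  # {'name': 6}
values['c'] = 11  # {'name': 6, 'c': 11}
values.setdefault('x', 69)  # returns 69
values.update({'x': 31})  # {'name': 6, 'c': 11, 'x': 31}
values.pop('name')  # 6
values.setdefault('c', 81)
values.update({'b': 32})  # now {'c': 11, 'x': 31, 'b': 32}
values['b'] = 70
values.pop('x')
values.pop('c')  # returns 11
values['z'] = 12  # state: {'b': 70, 'z': 12}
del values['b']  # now {'z': 12}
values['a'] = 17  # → {'z': 12, 'a': 17}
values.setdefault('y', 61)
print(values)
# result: {'z': 12, 'a': 17, 'y': 61}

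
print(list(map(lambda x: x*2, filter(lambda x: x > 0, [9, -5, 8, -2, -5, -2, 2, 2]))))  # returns [18, 16, 4, 4]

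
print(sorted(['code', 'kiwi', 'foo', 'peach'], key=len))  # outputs ['foo', 'code', 'kiwi', 'peach']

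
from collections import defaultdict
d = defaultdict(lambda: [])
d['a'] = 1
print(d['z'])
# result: []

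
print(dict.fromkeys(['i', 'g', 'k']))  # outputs {'i': None, 'g': None, 'k': None}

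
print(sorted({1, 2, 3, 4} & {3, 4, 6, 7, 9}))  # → [3, 4]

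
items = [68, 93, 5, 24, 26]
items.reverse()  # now [26, 24, 5, 93, 68]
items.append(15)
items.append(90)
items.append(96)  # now [26, 24, 5, 93, 68, 15, 90, 96]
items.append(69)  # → [26, 24, 5, 93, 68, 15, 90, 96, 69]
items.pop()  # 69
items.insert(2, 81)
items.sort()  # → [5, 15, 24, 26, 68, 81, 90, 93, 96]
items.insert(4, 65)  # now [5, 15, 24, 26, 65, 68, 81, 90, 93, 96]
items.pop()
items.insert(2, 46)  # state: [5, 15, 46, 24, 26, 65, 68, 81, 90, 93]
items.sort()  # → [5, 15, 24, 26, 46, 65, 68, 81, 90, 93]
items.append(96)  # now [5, 15, 24, 26, 46, 65, 68, 81, 90, 93, 96]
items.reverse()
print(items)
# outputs [96, 93, 90, 81, 68, 65, 46, 26, 24, 15, 5]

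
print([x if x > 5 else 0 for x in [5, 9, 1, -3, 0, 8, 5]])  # [0, 9, 0, 0, 0, 8, 0]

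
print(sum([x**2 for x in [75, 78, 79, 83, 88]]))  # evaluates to 32583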